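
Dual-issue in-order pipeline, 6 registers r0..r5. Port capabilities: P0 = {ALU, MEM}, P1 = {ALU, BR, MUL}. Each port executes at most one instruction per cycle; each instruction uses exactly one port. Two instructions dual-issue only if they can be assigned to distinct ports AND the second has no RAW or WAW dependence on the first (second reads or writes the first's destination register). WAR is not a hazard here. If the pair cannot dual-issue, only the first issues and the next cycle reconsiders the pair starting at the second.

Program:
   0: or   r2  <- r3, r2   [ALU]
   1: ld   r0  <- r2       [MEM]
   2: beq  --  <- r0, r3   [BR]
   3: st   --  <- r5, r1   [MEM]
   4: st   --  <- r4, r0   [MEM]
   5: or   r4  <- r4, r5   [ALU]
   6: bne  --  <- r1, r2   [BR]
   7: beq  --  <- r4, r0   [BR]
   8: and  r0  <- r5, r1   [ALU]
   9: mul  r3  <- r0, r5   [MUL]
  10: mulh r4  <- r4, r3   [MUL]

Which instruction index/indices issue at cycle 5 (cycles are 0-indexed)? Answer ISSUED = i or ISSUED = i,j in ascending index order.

0. or @i0  | RAW r2
1. ld @i1  | RAW r0
2. beq;st @i2&i3  | 2-wide
3. st;or @i4&i5  | 2-wide
4. bne @i6  | no-port BR/BR
5. beq;and @i7&i8  | 2-wide
6. mul @i9  | no-port MUL/MUL
7. mulh @i10  | tail

ISSUED = 7,8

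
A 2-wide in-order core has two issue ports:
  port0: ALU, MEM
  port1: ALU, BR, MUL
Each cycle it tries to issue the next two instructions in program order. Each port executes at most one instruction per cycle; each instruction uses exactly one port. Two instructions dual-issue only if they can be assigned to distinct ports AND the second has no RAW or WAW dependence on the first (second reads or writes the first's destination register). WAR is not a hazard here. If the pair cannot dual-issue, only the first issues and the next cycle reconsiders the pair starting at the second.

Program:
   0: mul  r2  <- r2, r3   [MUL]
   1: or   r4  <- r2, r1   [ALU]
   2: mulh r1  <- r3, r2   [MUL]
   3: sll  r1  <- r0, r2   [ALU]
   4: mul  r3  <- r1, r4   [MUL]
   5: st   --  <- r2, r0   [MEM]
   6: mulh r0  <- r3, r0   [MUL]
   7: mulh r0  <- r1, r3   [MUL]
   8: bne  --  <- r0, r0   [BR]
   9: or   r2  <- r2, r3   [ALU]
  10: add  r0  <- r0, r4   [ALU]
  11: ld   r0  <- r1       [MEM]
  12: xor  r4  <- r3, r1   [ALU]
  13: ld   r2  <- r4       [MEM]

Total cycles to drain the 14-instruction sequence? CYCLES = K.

CYCLES = 10

#0 head=0: mul.MUL i0 RAW r2
#1 head=1: or.ALU;mulh.MUL i1&i2 pair
#2 head=3: sll.ALU i3 RAW r1
#3 head=4: mul.MUL;st.MEM i4&i5 pair
#4 head=6: mulh.MUL i6 no-port MUL/MUL
#5 head=7: mulh.MUL i7 no-port MUL/BR
#6 head=8: bne.BR;or.ALU i8&i9 pair
#7 head=10: add.ALU i10 WAW r0
#8 head=11: ld.MEM;xor.ALU i11&i12 pair
#9 head=13: ld.MEM i13 tail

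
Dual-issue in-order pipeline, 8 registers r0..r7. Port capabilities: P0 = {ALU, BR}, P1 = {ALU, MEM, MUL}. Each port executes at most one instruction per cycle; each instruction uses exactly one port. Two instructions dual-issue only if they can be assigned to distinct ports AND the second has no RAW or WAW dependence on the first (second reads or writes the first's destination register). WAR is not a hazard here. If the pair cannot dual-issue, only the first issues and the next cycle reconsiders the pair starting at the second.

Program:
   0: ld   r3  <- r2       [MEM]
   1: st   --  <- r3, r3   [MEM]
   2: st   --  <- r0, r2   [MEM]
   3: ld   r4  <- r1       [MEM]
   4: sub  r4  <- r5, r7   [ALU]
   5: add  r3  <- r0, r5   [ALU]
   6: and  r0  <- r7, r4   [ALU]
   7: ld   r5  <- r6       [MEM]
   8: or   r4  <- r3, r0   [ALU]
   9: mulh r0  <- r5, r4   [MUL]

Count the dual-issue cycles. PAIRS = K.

PAIRS = 2

0. ld.MEM @i0  | no-port MEM/MEM
1. st.MEM @i1  | no-port MEM/MEM
2. st.MEM @i2  | no-port MEM/MEM
3. ld.MEM @i3  | WAW r4
4. sub.ALU+add.ALU @i4/i5  | 2-wide
5. and.ALU+ld.MEM @i6/i7  | 2-wide
6. or.ALU @i8  | RAW r4
7. mulh.MUL @i9  | tail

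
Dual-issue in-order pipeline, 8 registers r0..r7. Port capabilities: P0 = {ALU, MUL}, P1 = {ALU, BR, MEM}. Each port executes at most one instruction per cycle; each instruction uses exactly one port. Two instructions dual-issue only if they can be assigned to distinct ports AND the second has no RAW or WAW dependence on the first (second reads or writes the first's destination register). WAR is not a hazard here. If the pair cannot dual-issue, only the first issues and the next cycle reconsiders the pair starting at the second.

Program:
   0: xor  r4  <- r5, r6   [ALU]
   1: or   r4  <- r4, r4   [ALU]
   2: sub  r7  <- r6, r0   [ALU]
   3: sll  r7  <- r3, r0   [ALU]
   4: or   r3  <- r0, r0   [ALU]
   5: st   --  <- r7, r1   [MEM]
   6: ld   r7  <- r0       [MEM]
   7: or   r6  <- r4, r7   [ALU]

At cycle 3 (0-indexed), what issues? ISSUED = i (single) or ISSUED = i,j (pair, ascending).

ISSUED = 5

t=0 i0:xor ; RAW+WAW r4
t=1 i1,i2:or/sub ; dual
t=2 i3,i4:sll/or ; dual
t=3 i5:st ; no-port MEM/MEM
t=4 i6:ld ; RAW r7
t=5 i7:or ; tail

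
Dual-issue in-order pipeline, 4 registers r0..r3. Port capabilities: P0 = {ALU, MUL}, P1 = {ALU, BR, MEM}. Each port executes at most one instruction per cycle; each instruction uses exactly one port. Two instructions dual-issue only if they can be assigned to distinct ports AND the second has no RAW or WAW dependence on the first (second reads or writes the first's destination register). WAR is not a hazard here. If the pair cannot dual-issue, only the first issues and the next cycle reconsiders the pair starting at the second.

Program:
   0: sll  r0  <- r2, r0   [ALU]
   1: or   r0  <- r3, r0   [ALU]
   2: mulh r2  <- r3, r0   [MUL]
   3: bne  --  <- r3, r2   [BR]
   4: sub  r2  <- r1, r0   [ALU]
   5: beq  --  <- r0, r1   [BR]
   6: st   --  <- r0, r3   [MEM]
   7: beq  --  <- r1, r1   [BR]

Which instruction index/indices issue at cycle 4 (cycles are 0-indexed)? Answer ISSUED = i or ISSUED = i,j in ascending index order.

ISSUED = 5

c0: i0 sll.ALU  RAW+WAW r0
c1: i1 or.ALU  RAW r0
c2: i2 mulh.MUL  RAW r2
c3: i3&i4 bne.BR sub.ALU  2-wide
c4: i5 beq.BR  no-port BR/MEM
c5: i6 st.MEM  no-port MEM/BR
c6: i7 beq.BR  tail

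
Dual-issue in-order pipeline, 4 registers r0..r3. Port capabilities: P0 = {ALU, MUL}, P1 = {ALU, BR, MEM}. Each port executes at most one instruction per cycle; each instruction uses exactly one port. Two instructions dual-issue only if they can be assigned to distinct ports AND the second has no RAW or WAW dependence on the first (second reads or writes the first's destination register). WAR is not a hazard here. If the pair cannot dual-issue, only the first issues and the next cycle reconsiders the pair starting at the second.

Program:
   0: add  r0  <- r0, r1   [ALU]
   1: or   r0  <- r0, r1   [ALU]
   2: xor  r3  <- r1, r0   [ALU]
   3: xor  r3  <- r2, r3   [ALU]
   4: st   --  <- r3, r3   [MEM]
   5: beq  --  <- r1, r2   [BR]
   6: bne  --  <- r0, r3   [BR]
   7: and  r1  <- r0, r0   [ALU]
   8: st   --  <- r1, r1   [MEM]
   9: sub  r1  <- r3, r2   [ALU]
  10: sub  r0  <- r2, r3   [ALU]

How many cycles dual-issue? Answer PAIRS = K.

PAIRS = 2

#0 head=0: add i0 RAW+WAW r0
#1 head=1: or i1 RAW r0
#2 head=2: xor i2 RAW+WAW r3
#3 head=3: xor i3 RAW r3
#4 head=4: st i4 no-port MEM/BR
#5 head=5: beq i5 no-port BR/BR
#6 head=6: bne;and i6,i7 dual
#7 head=8: st;sub i8,i9 dual
#8 head=10: sub i10 tail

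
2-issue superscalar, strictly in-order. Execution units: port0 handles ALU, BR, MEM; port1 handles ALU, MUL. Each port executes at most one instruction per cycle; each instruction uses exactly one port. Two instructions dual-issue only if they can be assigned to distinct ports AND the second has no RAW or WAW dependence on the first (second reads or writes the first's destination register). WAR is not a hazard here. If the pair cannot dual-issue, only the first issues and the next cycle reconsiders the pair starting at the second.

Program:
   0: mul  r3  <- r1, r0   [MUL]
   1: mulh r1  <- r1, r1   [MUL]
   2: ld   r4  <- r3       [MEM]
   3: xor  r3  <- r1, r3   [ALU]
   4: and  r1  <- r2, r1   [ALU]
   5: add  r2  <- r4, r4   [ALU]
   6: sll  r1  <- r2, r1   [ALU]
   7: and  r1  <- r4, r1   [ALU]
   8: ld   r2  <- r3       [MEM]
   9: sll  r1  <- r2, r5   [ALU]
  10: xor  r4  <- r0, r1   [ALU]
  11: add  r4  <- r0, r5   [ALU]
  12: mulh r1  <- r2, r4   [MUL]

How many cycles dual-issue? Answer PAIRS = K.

  cy0 -> i0 (mul) no-port MUL/MUL
  cy1 -> i1+i2 (mulh/ld) dual
  cy2 -> i3+i4 (xor/and) dual
  cy3 -> i5 (add) RAW r2
  cy4 -> i6 (sll) RAW+WAW r1
  cy5 -> i7+i8 (and/ld) dual
  cy6 -> i9 (sll) RAW r1
  cy7 -> i10 (xor) WAW r4
  cy8 -> i11 (add) RAW r4
  cy9 -> i12 (mulh) tail

PAIRS = 3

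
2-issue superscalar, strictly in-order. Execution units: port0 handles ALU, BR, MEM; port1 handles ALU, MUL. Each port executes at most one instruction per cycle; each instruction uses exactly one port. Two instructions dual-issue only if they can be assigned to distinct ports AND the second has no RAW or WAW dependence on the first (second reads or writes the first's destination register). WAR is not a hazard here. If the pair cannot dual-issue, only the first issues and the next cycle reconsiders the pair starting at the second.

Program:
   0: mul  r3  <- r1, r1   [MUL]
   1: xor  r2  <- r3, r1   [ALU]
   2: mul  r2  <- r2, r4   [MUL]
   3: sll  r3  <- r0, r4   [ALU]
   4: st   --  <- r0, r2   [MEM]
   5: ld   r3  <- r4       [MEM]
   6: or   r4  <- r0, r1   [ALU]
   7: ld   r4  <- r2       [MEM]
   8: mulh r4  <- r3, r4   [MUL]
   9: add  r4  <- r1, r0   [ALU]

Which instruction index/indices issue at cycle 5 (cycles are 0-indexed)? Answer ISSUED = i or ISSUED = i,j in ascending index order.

ISSUED = 7

#0 head=0: mul i0 RAW r3
#1 head=1: xor i1 RAW+WAW r2
#2 head=2: mul;sll i2+i3 2-wide
#3 head=4: st i4 no-port MEM/MEM
#4 head=5: ld;or i5+i6 2-wide
#5 head=7: ld i7 RAW+WAW r4
#6 head=8: mulh i8 WAW r4
#7 head=9: add i9 tail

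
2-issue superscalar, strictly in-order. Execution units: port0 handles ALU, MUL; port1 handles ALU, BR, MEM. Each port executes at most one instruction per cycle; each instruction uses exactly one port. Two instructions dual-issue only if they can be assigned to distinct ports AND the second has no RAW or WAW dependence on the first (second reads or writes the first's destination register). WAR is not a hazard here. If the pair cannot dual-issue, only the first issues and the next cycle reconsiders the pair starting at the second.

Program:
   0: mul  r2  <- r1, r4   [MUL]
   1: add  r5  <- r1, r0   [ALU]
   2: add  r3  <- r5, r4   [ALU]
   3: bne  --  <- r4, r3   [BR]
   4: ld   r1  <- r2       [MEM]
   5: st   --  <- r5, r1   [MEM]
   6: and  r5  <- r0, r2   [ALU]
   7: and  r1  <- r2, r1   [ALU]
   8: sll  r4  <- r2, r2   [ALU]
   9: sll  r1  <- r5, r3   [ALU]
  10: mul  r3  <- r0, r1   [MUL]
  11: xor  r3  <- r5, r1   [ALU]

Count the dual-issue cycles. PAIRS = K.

PAIRS = 3

c0: i0+i1 mul.MUL add.ALU  pair
c1: i2 add.ALU  RAW r3
c2: i3 bne.BR  no-port BR/MEM
c3: i4 ld.MEM  no-port MEM/MEM
c4: i5+i6 st.MEM and.ALU  pair
c5: i7+i8 and.ALU sll.ALU  pair
c6: i9 sll.ALU  RAW r1
c7: i10 mul.MUL  WAW r3
c8: i11 xor.ALU  tail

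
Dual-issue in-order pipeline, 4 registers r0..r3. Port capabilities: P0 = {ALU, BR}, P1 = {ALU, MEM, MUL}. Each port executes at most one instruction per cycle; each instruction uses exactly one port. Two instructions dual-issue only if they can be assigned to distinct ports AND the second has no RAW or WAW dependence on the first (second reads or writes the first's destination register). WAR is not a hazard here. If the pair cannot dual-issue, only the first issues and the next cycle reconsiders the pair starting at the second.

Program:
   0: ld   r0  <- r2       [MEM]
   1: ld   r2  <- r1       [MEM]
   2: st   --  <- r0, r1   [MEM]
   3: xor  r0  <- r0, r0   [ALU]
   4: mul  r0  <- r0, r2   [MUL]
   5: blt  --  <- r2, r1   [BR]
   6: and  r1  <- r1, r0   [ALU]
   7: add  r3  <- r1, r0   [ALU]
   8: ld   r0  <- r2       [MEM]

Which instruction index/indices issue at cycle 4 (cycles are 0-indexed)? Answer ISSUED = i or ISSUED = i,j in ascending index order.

ISSUED = 6

[0] i0  ld  -- no-port MEM/MEM
[1] i1  ld  -- no-port MEM/MEM
[2] i2&i3  st;xor  -- 2-wide
[3] i4&i5  mul;blt  -- 2-wide
[4] i6  and  -- RAW r1
[5] i7&i8  add;ld  -- 2-wide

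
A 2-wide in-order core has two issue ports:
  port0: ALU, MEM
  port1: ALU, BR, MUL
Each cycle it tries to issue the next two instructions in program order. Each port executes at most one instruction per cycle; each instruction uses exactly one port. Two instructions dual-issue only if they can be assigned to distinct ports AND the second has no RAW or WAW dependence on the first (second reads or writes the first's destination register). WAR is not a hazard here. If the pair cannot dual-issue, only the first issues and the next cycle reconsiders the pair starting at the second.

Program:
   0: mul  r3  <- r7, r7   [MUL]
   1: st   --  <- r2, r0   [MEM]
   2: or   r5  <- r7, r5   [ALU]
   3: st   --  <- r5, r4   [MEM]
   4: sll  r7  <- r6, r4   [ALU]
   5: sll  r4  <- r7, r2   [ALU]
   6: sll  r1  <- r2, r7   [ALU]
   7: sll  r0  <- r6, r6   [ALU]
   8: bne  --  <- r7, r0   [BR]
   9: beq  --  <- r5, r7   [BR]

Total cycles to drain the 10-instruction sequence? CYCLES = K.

#0 head=0: mul.MUL/st.MEM i0+i1 pair
#1 head=2: or.ALU i2 RAW r5
#2 head=3: st.MEM/sll.ALU i3+i4 pair
#3 head=5: sll.ALU/sll.ALU i5+i6 pair
#4 head=7: sll.ALU i7 RAW r0
#5 head=8: bne.BR i8 no-port BR/BR
#6 head=9: beq.BR i9 tail

CYCLES = 7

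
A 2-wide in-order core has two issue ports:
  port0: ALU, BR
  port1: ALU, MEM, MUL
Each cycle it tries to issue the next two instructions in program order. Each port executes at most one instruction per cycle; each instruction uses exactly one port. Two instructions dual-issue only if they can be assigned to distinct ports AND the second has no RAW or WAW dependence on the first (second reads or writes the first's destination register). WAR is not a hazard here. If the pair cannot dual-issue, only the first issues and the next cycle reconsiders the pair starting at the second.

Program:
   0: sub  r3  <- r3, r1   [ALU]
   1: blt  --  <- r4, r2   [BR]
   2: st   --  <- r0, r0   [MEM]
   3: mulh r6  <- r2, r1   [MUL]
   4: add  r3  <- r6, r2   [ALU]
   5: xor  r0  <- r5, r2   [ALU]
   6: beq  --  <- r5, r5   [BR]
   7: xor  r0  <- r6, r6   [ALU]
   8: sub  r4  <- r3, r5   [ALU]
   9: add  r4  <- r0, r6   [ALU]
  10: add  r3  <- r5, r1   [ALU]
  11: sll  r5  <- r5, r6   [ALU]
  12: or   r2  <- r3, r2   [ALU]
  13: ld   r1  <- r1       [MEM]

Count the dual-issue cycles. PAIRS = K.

PAIRS = 5

c0: i0&i1 sub+blt  dual
c1: i2 st  no-port MEM/MUL
c2: i3 mulh  RAW r6
c3: i4&i5 add+xor  dual
c4: i6&i7 beq+xor  dual
c5: i8 sub  WAW r4
c6: i9&i10 add+add  dual
c7: i11&i12 sll+or  dual
c8: i13 ld  tail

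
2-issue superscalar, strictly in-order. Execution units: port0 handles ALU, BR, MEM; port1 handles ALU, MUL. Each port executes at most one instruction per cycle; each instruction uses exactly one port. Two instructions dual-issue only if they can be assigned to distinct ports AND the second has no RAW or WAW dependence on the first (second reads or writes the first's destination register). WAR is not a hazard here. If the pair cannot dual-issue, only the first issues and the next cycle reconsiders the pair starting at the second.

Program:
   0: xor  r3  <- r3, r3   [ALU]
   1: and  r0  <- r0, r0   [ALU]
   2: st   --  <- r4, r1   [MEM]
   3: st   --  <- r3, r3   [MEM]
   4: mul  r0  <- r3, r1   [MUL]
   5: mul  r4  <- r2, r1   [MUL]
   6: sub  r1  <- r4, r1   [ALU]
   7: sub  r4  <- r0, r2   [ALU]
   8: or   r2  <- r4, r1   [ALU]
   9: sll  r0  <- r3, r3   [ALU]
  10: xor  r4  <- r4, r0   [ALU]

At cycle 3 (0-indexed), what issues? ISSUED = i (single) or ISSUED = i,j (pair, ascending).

ISSUED = 5

  cy0 -> i0,i1 (xor.ALU/and.ALU) 2-wide
  cy1 -> i2 (st.MEM) no-port MEM/MEM
  cy2 -> i3,i4 (st.MEM/mul.MUL) 2-wide
  cy3 -> i5 (mul.MUL) RAW r4
  cy4 -> i6,i7 (sub.ALU/sub.ALU) 2-wide
  cy5 -> i8,i9 (or.ALU/sll.ALU) 2-wide
  cy6 -> i10 (xor.ALU) tail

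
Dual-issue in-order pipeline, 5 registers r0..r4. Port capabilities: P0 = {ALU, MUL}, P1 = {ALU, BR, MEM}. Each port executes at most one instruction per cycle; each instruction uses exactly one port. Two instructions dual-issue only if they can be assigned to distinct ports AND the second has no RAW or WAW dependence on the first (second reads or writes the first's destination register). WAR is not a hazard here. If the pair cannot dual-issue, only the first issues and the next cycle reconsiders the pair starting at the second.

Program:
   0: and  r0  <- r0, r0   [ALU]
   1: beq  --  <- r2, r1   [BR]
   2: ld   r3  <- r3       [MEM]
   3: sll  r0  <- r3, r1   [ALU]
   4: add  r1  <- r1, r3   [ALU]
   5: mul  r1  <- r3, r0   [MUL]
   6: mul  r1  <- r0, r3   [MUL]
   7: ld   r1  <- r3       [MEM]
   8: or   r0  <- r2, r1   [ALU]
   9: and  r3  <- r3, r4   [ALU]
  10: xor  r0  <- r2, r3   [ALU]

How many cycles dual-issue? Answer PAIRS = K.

PAIRS = 3

c0: i0+i1 and.ALU;beq.BR  pair
c1: i2 ld.MEM  RAW r3
c2: i3+i4 sll.ALU;add.ALU  pair
c3: i5 mul.MUL  no-port MUL/MUL
c4: i6 mul.MUL  WAW r1
c5: i7 ld.MEM  RAW r1
c6: i8+i9 or.ALU;and.ALU  pair
c7: i10 xor.ALU  tail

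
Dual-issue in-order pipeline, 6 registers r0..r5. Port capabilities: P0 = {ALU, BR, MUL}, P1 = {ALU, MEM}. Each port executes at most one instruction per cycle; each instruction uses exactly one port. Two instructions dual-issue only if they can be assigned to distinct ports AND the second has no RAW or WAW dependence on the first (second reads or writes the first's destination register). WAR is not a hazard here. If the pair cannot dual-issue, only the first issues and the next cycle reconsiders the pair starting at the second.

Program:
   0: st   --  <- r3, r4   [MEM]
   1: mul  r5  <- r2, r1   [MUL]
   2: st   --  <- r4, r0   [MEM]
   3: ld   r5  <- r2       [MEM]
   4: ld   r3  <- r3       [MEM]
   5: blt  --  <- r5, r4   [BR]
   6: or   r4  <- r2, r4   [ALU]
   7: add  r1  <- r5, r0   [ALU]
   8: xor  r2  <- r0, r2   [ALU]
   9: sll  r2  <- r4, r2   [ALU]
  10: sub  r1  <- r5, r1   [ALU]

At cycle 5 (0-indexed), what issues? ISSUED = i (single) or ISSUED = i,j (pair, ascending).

0. st+mul @i0&i1  | pair
1. st @i2  | no-port MEM/MEM
2. ld @i3  | no-port MEM/MEM
3. ld+blt @i4&i5  | pair
4. or+add @i6&i7  | pair
5. xor @i8  | RAW+WAW r2
6. sll+sub @i9&i10  | pair

ISSUED = 8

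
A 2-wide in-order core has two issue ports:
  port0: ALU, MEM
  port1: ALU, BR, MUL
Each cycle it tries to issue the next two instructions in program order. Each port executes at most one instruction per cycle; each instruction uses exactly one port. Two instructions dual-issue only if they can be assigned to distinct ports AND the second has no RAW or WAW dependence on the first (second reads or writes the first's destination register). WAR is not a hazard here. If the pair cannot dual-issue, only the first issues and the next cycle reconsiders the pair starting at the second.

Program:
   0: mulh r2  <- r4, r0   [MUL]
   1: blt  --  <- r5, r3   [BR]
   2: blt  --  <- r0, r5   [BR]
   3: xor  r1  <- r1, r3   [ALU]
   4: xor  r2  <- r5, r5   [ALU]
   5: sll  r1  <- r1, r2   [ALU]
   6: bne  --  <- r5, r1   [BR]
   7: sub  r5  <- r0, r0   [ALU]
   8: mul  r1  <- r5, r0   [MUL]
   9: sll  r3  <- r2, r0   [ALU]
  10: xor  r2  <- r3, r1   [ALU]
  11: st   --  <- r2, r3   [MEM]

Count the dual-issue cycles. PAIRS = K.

0. mulh @i0  | no-port MUL/BR
1. blt @i1  | no-port BR/BR
2. blt/xor @i2&i3  | dual
3. xor @i4  | RAW r2
4. sll @i5  | RAW r1
5. bne/sub @i6&i7  | dual
6. mul/sll @i8&i9  | dual
7. xor @i10  | RAW r2
8. st @i11  | tail

PAIRS = 3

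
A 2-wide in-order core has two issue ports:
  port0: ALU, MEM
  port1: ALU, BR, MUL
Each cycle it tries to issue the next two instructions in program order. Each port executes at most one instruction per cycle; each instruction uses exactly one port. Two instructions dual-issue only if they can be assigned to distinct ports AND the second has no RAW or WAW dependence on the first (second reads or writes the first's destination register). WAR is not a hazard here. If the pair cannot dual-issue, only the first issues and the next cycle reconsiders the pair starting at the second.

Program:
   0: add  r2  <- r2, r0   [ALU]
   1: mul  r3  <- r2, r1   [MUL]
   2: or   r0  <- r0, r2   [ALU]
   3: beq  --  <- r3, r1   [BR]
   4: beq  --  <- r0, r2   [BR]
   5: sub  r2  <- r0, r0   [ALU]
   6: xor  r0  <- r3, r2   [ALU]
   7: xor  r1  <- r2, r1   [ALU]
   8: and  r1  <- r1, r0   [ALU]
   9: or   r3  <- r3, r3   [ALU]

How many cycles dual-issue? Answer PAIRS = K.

PAIRS = 4

0. add @i0  | RAW r2
1. mul or @i1+i2  | pair
2. beq @i3  | no-port BR/BR
3. beq sub @i4+i5  | pair
4. xor xor @i6+i7  | pair
5. and or @i8+i9  | pair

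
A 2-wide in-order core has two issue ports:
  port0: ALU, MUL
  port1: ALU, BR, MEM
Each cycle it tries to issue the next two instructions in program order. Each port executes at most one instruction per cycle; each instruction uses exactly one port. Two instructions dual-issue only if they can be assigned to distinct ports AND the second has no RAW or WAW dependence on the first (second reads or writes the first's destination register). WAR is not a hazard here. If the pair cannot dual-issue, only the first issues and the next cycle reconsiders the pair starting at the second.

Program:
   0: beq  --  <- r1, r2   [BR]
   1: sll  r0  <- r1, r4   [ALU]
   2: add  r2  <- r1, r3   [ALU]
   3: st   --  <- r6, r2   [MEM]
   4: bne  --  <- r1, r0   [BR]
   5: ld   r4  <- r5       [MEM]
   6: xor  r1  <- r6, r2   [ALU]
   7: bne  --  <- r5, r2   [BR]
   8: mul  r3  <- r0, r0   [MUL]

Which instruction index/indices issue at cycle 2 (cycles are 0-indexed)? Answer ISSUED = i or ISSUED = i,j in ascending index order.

0. beq+sll @i0,i1  | pair
1. add @i2  | RAW r2
2. st @i3  | no-port MEM/BR
3. bne @i4  | no-port BR/MEM
4. ld+xor @i5,i6  | pair
5. bne+mul @i7,i8  | pair

ISSUED = 3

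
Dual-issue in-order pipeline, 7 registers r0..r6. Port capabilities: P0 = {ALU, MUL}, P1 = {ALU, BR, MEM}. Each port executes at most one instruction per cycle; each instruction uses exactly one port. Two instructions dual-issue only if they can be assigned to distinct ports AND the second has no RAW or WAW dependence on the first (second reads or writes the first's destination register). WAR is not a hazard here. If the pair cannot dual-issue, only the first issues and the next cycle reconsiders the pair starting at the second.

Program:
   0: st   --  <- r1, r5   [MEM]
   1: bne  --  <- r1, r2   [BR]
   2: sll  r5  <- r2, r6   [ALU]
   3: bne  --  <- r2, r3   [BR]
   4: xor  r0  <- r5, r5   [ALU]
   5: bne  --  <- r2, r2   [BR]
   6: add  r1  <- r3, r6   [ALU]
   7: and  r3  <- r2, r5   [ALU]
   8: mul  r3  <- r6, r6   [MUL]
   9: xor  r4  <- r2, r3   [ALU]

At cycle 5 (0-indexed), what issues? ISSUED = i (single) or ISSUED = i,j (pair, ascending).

c0: i0 st  no-port MEM/BR
c1: i1+i2 bne;sll  2-wide
c2: i3+i4 bne;xor  2-wide
c3: i5+i6 bne;add  2-wide
c4: i7 and  WAW r3
c5: i8 mul  RAW r3
c6: i9 xor  tail

ISSUED = 8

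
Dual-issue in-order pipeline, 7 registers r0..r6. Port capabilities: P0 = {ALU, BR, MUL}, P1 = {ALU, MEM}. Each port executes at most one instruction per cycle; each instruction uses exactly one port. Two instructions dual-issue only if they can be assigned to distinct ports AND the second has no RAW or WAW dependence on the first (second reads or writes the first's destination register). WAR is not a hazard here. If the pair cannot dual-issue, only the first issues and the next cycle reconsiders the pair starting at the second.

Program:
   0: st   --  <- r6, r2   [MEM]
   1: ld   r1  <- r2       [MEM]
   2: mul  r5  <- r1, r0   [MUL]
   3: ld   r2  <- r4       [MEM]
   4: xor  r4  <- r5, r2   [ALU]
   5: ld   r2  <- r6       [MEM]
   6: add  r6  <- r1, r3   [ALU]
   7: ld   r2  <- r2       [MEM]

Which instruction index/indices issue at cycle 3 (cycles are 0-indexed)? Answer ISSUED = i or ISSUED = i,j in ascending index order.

ISSUED = 4,5

c0: i0 st.MEM  no-port MEM/MEM
c1: i1 ld.MEM  RAW r1
c2: i2/i3 mul.MUL/ld.MEM  2-wide
c3: i4/i5 xor.ALU/ld.MEM  2-wide
c4: i6/i7 add.ALU/ld.MEM  2-wide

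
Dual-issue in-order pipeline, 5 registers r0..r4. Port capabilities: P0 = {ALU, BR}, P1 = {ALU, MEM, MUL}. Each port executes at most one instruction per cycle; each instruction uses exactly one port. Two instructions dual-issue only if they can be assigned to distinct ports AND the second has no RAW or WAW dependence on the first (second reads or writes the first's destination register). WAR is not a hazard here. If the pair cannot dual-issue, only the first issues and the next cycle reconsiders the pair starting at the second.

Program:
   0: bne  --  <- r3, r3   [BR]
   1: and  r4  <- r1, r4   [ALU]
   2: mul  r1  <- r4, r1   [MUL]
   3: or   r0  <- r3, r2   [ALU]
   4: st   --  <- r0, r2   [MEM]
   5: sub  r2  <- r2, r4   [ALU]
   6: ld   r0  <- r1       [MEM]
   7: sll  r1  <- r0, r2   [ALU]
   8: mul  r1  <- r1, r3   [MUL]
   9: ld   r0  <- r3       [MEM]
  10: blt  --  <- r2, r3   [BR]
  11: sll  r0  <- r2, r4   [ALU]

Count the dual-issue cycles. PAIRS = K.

PAIRS = 4

  cy0 -> i0&i1 (bne+and) pair
  cy1 -> i2&i3 (mul+or) pair
  cy2 -> i4&i5 (st+sub) pair
  cy3 -> i6 (ld) RAW r0
  cy4 -> i7 (sll) RAW+WAW r1
  cy5 -> i8 (mul) no-port MUL/MEM
  cy6 -> i9&i10 (ld+blt) pair
  cy7 -> i11 (sll) tail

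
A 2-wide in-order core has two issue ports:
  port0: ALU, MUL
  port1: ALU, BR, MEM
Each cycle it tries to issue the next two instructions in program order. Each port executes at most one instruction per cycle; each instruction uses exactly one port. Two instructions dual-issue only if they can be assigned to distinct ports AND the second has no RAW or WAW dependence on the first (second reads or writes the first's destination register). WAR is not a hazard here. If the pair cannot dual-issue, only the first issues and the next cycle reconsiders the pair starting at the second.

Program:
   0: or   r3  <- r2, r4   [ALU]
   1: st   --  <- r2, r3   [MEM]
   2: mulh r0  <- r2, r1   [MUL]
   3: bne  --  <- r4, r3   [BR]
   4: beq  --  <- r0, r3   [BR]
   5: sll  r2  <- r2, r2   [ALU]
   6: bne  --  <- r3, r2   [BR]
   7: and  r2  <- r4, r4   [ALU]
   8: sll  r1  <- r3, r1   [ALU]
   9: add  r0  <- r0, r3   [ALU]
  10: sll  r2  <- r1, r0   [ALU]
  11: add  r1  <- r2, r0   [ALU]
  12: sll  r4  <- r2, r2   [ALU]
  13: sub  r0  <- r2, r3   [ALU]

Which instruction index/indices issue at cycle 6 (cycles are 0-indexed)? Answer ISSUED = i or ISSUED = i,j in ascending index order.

0. or.ALU @i0  | RAW r3
1. st.MEM mulh.MUL @i1+i2  | dual
2. bne.BR @i3  | no-port BR/BR
3. beq.BR sll.ALU @i4+i5  | dual
4. bne.BR and.ALU @i6+i7  | dual
5. sll.ALU add.ALU @i8+i9  | dual
6. sll.ALU @i10  | RAW r2
7. add.ALU sll.ALU @i11+i12  | dual
8. sub.ALU @i13  | tail

ISSUED = 10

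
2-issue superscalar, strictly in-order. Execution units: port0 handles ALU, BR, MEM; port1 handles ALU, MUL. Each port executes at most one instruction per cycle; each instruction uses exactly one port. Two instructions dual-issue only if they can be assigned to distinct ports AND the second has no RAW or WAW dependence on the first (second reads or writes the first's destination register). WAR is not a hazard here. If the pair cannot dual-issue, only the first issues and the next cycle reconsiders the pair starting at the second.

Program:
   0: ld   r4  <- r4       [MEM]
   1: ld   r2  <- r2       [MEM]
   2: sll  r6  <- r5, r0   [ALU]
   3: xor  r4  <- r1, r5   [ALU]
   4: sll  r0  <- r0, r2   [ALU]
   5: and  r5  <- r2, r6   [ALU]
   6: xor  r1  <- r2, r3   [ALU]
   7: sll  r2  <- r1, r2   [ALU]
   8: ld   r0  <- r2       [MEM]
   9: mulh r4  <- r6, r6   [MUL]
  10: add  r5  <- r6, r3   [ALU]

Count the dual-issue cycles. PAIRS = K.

0. ld @i0  | no-port MEM/MEM
1. ld;sll @i1+i2  | 2-wide
2. xor;sll @i3+i4  | 2-wide
3. and;xor @i5+i6  | 2-wide
4. sll @i7  | RAW r2
5. ld;mulh @i8+i9  | 2-wide
6. add @i10  | tail

PAIRS = 4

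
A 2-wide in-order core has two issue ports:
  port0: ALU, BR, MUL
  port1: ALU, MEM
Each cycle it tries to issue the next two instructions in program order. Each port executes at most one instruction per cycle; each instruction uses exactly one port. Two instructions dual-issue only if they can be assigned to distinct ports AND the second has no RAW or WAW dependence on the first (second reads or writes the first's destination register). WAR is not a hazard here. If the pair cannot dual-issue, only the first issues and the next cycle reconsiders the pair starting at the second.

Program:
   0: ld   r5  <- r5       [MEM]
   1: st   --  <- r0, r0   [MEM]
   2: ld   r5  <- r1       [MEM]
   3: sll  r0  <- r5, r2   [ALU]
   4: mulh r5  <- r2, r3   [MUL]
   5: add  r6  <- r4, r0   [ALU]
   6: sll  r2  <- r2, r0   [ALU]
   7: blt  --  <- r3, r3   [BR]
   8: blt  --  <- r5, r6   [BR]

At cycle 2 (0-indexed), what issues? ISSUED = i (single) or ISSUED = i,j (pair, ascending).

c0: i0 ld.MEM  no-port MEM/MEM
c1: i1 st.MEM  no-port MEM/MEM
c2: i2 ld.MEM  RAW r5
c3: i3+i4 sll.ALU mulh.MUL  pair
c4: i5+i6 add.ALU sll.ALU  pair
c5: i7 blt.BR  no-port BR/BR
c6: i8 blt.BR  tail

ISSUED = 2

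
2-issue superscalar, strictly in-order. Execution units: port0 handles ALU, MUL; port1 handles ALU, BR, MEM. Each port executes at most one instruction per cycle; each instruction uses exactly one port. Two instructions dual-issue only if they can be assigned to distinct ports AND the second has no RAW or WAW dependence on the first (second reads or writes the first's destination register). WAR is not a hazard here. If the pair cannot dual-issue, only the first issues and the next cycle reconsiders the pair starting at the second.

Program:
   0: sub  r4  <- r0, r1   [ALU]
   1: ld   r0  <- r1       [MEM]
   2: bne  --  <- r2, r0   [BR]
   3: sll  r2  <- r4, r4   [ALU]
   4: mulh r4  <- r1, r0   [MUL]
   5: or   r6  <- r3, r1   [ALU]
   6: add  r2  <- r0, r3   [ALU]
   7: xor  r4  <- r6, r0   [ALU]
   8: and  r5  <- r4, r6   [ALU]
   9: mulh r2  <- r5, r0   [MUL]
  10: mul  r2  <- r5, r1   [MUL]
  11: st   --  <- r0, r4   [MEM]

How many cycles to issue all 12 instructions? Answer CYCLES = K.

[0] i0&i1  sub ld  -- 2-wide
[1] i2&i3  bne sll  -- 2-wide
[2] i4&i5  mulh or  -- 2-wide
[3] i6&i7  add xor  -- 2-wide
[4] i8  and  -- RAW r5
[5] i9  mulh  -- no-port MUL/MUL
[6] i10&i11  mul st  -- 2-wide

CYCLES = 7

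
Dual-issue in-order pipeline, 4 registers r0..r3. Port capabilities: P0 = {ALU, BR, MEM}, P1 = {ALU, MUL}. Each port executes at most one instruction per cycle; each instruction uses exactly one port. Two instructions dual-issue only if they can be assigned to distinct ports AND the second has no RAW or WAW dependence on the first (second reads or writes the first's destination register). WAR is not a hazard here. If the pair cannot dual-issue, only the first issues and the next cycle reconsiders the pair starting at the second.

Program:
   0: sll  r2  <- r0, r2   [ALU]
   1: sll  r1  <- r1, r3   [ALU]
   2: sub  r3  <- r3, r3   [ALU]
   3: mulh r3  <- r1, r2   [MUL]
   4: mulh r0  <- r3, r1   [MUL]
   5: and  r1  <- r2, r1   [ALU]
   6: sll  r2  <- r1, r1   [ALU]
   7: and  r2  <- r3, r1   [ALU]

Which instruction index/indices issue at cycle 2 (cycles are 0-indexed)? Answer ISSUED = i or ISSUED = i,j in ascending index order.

t=0 i0+i1:sll.ALU/sll.ALU ; pair
t=1 i2:sub.ALU ; WAW r3
t=2 i3:mulh.MUL ; no-port MUL/MUL
t=3 i4+i5:mulh.MUL/and.ALU ; pair
t=4 i6:sll.ALU ; WAW r2
t=5 i7:and.ALU ; tail

ISSUED = 3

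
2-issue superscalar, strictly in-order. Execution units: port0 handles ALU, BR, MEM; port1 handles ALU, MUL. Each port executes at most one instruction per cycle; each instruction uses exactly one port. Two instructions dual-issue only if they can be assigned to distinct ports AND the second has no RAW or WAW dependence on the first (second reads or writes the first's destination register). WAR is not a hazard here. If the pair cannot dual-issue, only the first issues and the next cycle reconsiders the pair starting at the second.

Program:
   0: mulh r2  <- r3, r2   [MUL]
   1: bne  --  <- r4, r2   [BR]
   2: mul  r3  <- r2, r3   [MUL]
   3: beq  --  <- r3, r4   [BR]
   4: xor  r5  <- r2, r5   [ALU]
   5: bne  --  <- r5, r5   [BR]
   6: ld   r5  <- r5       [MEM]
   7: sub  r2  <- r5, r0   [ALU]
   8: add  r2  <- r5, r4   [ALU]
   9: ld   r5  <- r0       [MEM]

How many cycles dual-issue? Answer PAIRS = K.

PAIRS = 3

c0: i0 mulh.MUL  RAW r2
c1: i1,i2 bne.BR/mul.MUL  dual
c2: i3,i4 beq.BR/xor.ALU  dual
c3: i5 bne.BR  no-port BR/MEM
c4: i6 ld.MEM  RAW r5
c5: i7 sub.ALU  WAW r2
c6: i8,i9 add.ALU/ld.MEM  dual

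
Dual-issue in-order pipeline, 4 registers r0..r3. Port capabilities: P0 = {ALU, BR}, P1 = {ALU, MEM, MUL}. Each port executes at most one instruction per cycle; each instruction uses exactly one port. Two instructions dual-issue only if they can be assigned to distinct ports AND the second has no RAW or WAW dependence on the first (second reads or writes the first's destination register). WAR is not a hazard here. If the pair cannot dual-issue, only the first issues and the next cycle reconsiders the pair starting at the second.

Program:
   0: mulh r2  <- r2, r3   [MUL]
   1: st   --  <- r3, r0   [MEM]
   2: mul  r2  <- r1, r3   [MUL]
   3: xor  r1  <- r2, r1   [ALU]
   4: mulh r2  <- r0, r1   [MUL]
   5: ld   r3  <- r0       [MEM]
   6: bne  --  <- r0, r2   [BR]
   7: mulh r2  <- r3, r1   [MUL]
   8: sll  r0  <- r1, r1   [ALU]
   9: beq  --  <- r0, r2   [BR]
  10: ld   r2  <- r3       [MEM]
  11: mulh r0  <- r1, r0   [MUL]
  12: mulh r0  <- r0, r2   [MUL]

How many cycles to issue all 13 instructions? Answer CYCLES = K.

t=0 i0:mulh.MUL ; no-port MUL/MEM
t=1 i1:st.MEM ; no-port MEM/MUL
t=2 i2:mul.MUL ; RAW r2
t=3 i3:xor.ALU ; RAW r1
t=4 i4:mulh.MUL ; no-port MUL/MEM
t=5 i5,i6:ld.MEM bne.BR ; dual
t=6 i7,i8:mulh.MUL sll.ALU ; dual
t=7 i9,i10:beq.BR ld.MEM ; dual
t=8 i11:mulh.MUL ; no-port MUL/MUL
t=9 i12:mulh.MUL ; tail

CYCLES = 10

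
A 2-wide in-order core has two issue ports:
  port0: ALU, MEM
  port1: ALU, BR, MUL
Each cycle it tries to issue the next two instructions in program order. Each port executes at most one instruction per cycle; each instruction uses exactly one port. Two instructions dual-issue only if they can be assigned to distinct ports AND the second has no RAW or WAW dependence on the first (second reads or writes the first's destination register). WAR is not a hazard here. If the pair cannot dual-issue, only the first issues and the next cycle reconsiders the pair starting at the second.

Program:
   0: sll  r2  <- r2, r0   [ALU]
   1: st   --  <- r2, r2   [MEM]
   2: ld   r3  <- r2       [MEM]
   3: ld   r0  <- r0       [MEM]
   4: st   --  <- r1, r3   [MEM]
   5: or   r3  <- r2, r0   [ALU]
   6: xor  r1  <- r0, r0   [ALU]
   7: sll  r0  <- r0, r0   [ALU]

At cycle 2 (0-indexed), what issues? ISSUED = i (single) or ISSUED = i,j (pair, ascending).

ISSUED = 2

  cy0 -> i0 (sll.ALU) RAW r2
  cy1 -> i1 (st.MEM) no-port MEM/MEM
  cy2 -> i2 (ld.MEM) no-port MEM/MEM
  cy3 -> i3 (ld.MEM) no-port MEM/MEM
  cy4 -> i4,i5 (st.MEM or.ALU) 2-wide
  cy5 -> i6,i7 (xor.ALU sll.ALU) 2-wide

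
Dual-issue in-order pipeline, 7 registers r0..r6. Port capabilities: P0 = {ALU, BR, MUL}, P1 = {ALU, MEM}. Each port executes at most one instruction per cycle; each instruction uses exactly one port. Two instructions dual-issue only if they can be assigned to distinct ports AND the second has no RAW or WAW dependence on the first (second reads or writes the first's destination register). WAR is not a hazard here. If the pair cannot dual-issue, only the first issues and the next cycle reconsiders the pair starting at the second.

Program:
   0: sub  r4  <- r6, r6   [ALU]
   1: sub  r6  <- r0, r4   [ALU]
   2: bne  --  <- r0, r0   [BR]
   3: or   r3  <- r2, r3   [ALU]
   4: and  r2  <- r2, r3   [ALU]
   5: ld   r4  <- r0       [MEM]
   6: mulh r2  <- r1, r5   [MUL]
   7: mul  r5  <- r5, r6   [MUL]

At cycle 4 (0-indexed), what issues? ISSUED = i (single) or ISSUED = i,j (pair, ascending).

[0] i0  sub  -- RAW r4
[1] i1,i2  sub/bne  -- dual
[2] i3  or  -- RAW r3
[3] i4,i5  and/ld  -- dual
[4] i6  mulh  -- no-port MUL/MUL
[5] i7  mul  -- tail

ISSUED = 6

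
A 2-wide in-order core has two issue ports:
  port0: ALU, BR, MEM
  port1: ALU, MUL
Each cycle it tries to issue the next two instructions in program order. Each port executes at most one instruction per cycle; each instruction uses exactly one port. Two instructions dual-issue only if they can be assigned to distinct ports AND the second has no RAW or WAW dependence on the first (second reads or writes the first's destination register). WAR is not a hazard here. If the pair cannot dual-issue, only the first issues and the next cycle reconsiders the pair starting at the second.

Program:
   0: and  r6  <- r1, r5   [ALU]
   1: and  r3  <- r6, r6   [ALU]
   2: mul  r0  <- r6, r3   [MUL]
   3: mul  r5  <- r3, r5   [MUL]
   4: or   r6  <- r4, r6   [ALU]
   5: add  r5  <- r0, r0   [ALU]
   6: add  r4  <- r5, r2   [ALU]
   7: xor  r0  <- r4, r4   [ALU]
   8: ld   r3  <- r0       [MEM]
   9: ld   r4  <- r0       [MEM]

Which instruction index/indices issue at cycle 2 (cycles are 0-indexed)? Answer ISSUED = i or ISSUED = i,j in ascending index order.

#0 head=0: and i0 RAW r6
#1 head=1: and i1 RAW r3
#2 head=2: mul i2 no-port MUL/MUL
#3 head=3: mul+or i3+i4 2-wide
#4 head=5: add i5 RAW r5
#5 head=6: add i6 RAW r4
#6 head=7: xor i7 RAW r0
#7 head=8: ld i8 no-port MEM/MEM
#8 head=9: ld i9 tail

ISSUED = 2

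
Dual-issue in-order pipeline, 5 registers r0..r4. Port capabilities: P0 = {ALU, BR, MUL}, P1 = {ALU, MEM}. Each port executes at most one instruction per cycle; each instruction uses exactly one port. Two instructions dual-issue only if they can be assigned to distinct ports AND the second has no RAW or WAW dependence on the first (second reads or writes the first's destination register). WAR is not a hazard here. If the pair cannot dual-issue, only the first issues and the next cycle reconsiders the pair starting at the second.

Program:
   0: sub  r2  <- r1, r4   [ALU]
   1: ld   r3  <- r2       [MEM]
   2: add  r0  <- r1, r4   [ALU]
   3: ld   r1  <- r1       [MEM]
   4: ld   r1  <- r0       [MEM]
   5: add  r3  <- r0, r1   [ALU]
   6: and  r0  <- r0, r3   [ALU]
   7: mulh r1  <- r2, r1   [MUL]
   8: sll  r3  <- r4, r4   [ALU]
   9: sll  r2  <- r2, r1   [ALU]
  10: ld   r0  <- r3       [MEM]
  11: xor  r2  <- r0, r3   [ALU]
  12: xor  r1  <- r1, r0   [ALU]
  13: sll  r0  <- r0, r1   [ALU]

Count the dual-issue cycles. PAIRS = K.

  cy0 -> i0 (sub.ALU) RAW r2
  cy1 -> i1/i2 (ld.MEM/add.ALU) dual
  cy2 -> i3 (ld.MEM) no-port MEM/MEM
  cy3 -> i4 (ld.MEM) RAW r1
  cy4 -> i5 (add.ALU) RAW r3
  cy5 -> i6/i7 (and.ALU/mulh.MUL) dual
  cy6 -> i8/i9 (sll.ALU/sll.ALU) dual
  cy7 -> i10 (ld.MEM) RAW r0
  cy8 -> i11/i12 (xor.ALU/xor.ALU) dual
  cy9 -> i13 (sll.ALU) tail

PAIRS = 4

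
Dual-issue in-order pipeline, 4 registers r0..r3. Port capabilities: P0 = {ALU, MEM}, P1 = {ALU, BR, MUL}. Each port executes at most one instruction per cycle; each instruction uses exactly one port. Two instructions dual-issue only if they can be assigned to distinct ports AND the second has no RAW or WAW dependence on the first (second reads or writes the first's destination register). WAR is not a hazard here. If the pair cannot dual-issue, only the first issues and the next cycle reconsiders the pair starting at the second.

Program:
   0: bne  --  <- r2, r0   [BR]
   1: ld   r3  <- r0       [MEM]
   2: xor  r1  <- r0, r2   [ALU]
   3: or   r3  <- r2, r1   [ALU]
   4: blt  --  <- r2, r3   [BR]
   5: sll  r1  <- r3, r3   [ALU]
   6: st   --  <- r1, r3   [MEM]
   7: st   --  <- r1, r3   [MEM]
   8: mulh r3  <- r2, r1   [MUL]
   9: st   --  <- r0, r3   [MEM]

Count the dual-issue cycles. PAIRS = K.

PAIRS = 3

t=0 i0+i1:bne.BR ld.MEM ; pair
t=1 i2:xor.ALU ; RAW r1
t=2 i3:or.ALU ; RAW r3
t=3 i4+i5:blt.BR sll.ALU ; pair
t=4 i6:st.MEM ; no-port MEM/MEM
t=5 i7+i8:st.MEM mulh.MUL ; pair
t=6 i9:st.MEM ; tail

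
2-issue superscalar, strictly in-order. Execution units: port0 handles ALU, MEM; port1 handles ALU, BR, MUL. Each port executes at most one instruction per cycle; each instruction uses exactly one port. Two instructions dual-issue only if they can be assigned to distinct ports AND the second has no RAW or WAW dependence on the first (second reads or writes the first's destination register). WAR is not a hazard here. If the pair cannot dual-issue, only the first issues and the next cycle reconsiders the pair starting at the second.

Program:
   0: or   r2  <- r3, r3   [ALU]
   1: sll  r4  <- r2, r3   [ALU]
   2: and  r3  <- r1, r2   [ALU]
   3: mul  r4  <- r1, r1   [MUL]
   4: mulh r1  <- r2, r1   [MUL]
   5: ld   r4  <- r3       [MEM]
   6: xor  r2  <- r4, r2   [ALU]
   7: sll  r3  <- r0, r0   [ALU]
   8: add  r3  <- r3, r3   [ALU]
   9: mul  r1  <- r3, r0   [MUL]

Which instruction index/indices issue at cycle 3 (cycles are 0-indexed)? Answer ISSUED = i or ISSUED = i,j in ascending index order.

ISSUED = 4,5

  cy0 -> i0 (or.ALU) RAW r2
  cy1 -> i1/i2 (sll.ALU;and.ALU) 2-wide
  cy2 -> i3 (mul.MUL) no-port MUL/MUL
  cy3 -> i4/i5 (mulh.MUL;ld.MEM) 2-wide
  cy4 -> i6/i7 (xor.ALU;sll.ALU) 2-wide
  cy5 -> i8 (add.ALU) RAW r3
  cy6 -> i9 (mul.MUL) tail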